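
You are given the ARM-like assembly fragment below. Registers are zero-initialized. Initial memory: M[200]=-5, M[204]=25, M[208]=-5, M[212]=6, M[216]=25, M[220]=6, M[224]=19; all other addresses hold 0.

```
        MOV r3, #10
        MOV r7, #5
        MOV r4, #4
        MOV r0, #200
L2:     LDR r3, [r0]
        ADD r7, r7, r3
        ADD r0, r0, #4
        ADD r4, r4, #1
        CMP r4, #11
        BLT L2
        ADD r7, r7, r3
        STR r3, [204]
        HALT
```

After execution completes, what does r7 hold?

after MOV r3, #10: r3=10
after MOV r7, #5: r7=5
after MOV r4, #4: r4=4
after MOV r0, #200: r0=200
after LDR r3, [r0]: r3=M[200]=-5
after ADD r7, r7, r3: r7=5+(-5)=0
after ADD r0, r0, #4: r0=200+4=204
after ADD r4, r4, #1: r4=4+1=5
CMP r4, #11  (cmp 5,11)
BLT L2: taken
after LDR r3, [r0]: r3=M[204]=25
after ADD r7, r7, r3: r7=0+25=25
after ADD r0, r0, #4: r0=204+4=208
after ADD r4, r4, #1: r4=5+1=6
CMP r4, #11  (cmp 6,11)
BLT L2: taken
after LDR r3, [r0]: r3=M[208]=-5
after ADD r7, r7, r3: r7=25+(-5)=20
after ADD r0, r0, #4: r0=208+4=212
after ADD r4, r4, #1: r4=6+1=7
CMP r4, #11  (cmp 7,11)
BLT L2: taken
after LDR r3, [r0]: r3=M[212]=6
after ADD r7, r7, r3: r7=20+6=26
after ADD r0, r0, #4: r0=212+4=216
after ADD r4, r4, #1: r4=7+1=8
CMP r4, #11  (cmp 8,11)
BLT L2: taken
after LDR r3, [r0]: r3=M[216]=25
after ADD r7, r7, r3: r7=26+25=51
after ADD r0, r0, #4: r0=216+4=220
after ADD r4, r4, #1: r4=8+1=9
CMP r4, #11  (cmp 9,11)
BLT L2: taken
after LDR r3, [r0]: r3=M[220]=6
after ADD r7, r7, r3: r7=51+6=57
after ADD r0, r0, #4: r0=220+4=224
after ADD r4, r4, #1: r4=9+1=10
CMP r4, #11  (cmp 10,11)
BLT L2: taken
after LDR r3, [r0]: r3=M[224]=19
after ADD r7, r7, r3: r7=57+19=76
after ADD r0, r0, #4: r0=224+4=228
after ADD r4, r4, #1: r4=10+1=11
CMP r4, #11  (cmp 11,11)
BLT L2: not taken
after ADD r7, r7, r3: r7=76+19=95
STR r3, [204] → M[204]=19
halt.

95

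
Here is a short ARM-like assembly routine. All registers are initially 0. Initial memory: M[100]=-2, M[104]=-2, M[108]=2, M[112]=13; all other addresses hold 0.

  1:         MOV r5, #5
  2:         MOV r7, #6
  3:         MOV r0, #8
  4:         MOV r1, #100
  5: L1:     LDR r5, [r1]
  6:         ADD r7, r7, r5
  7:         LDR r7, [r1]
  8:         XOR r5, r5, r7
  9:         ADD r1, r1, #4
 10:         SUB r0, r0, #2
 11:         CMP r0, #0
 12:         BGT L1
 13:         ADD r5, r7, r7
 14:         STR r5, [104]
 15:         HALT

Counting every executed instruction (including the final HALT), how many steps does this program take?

r5=5
r7=6
r0=8
r1=100
r5=M[100]=-2
r7=6+(-2)=4
r7=M[100]=-2
r5=(-2)^(-2)=0
r1=100+4=104
r0=8-2=6
CMP r0, #0  (cmp 6,0)
BGT L1: taken
r5=M[104]=-2
r7=(-2)+(-2)=-4
r7=M[104]=-2
r5=(-2)^(-2)=0
r1=104+4=108
r0=6-2=4
CMP r0, #0  (cmp 4,0)
BGT L1: taken
r5=M[108]=2
r7=(-2)+2=0
r7=M[108]=2
r5=2^2=0
r1=108+4=112
r0=4-2=2
CMP r0, #0  (cmp 2,0)
BGT L1: taken
r5=M[112]=13
r7=2+13=15
r7=M[112]=13
r5=13^13=0
r1=112+4=116
r0=2-2=0
CMP r0, #0  (cmp 0,0)
BGT L1: not taken
r5=13+13=26
STR r5, [104] → M[104]=26
halt.
Total executed instructions: 39.

39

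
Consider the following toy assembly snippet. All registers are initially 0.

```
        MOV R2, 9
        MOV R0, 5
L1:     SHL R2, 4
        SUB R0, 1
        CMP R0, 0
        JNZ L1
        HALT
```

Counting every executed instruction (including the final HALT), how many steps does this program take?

R2=9
R0=5
R2=9<<4=144
R0=5-1=4
CMP R0, 0  (cmp 4,0)
JNZ L1: taken
R2=144<<4=2304
R0=4-1=3
CMP R0, 0  (cmp 3,0)
JNZ L1: taken
R2=2304<<4=36864
R0=3-1=2
CMP R0, 0  (cmp 2,0)
JNZ L1: taken
R2=36864<<4=589824
R0=2-1=1
CMP R0, 0  (cmp 1,0)
JNZ L1: taken
R2=589824<<4=9437184
R0=1-1=0
CMP R0, 0  (cmp 0,0)
JNZ L1: not taken
halt.
Total executed instructions: 23.

23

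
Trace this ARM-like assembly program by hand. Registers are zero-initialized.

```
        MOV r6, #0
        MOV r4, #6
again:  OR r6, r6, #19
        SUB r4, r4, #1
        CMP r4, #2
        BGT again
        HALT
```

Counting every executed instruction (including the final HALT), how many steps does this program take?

19

after MOV r6, #0: r6=0
after MOV r4, #6: r4=6
after OR r6, r6, #19: r6=0|19=19
after SUB r4, r4, #1: r4=6-1=5
CMP r4, #2  (cmp 5,2)
BGT again: taken
after OR r6, r6, #19: r6=19|19=19
after SUB r4, r4, #1: r4=5-1=4
CMP r4, #2  (cmp 4,2)
BGT again: taken
after OR r6, r6, #19: r6=19|19=19
after SUB r4, r4, #1: r4=4-1=3
CMP r4, #2  (cmp 3,2)
BGT again: taken
after OR r6, r6, #19: r6=19|19=19
after SUB r4, r4, #1: r4=3-1=2
CMP r4, #2  (cmp 2,2)
BGT again: not taken
halt.
Total executed instructions: 19.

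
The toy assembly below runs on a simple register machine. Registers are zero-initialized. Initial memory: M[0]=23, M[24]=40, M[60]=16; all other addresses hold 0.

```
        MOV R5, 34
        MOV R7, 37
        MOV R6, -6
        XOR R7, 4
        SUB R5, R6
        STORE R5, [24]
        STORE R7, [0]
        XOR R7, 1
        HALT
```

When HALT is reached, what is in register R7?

MOV R5, 34 → R5=34
MOV R7, 37 → R7=37
MOV R6, -6 → R6=-6
XOR R7, 4 → R7=37^4=33
SUB R5, R6 → R5=34-(-6)=40
STORE R5, [24] → M[24]=40
STORE R7, [0] → M[0]=33
XOR R7, 1 → R7=33^1=32
halt.

32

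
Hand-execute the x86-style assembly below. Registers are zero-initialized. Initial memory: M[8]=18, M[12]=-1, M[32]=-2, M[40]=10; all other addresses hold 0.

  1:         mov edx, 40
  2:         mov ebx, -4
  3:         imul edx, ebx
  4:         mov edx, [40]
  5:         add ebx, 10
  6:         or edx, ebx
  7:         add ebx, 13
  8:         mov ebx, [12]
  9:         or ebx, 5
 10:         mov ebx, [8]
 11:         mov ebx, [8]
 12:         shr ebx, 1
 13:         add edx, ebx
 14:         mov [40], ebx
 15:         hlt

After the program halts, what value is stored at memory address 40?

edx=40
ebx=-4
edx=40*(-4)=-160
edx=M[40]=10
ebx=(-4)+10=6
edx=10|6=14
ebx=6+13=19
ebx=M[12]=-1
ebx=(-1)|5=-1
ebx=M[8]=18
ebx=M[8]=18
ebx=18>>1=9
edx=14+9=23
mov [40], ebx → M[40]=9
halt.

9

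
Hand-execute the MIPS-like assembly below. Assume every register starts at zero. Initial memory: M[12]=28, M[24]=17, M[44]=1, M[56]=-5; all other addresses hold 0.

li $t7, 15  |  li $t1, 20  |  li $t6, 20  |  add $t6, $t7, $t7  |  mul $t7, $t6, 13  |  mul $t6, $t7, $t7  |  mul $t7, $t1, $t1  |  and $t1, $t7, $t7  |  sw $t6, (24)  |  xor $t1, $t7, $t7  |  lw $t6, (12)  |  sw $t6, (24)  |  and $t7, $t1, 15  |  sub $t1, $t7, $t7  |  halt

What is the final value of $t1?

after li $t7, 15: $t7=15
after li $t1, 20: $t1=20
after li $t6, 20: $t6=20
after add $t6, $t7, $t7: $t6=15+15=30
after mul $t7, $t6, 13: $t7=30*13=390
after mul $t6, $t7, $t7: $t6=390*390=152100
after mul $t7, $t1, $t1: $t7=20*20=400
after and $t1, $t7, $t7: $t1=400&400=400
sw $t6, (24) → M[24]=152100
after xor $t1, $t7, $t7: $t1=400^400=0
after lw $t6, (12): $t6=M[12]=28
sw $t6, (24) → M[24]=28
after and $t7, $t1, 15: $t7=0&15=0
after sub $t1, $t7, $t7: $t1=0-0=0
halt.

0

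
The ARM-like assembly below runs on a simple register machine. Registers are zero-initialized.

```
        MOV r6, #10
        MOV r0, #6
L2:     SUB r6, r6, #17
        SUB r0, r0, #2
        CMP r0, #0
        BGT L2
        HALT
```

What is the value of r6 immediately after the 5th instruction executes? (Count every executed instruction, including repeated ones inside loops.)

-7

MOV r6, #10 → r6=10
MOV r0, #6 → r0=6
SUB r6, r6, #17 → r6=10-17=-7
SUB r0, r0, #2 → r0=6-2=4
CMP r0, #0  (cmp 4,0)
After step 5: r6 = -7.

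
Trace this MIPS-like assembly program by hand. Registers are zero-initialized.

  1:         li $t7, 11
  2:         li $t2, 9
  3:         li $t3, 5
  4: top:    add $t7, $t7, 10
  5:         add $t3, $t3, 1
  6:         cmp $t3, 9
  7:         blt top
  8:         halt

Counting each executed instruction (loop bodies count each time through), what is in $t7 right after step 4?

$t7=11
$t2=9
$t3=5
$t7=11+10=21
After step 4: $t7 = 21.

21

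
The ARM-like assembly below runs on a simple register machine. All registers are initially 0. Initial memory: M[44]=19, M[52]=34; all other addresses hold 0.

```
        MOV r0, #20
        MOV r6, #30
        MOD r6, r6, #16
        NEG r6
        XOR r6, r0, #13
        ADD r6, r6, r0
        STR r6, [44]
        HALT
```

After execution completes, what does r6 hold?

45

MOV r0, #20 → r0=20
MOV r6, #30 → r6=30
MOD r6, r6, #16 → r6=30%16=14
NEG r6 → r6=-(14)=-14
XOR r6, r0, #13 → r6=20^13=25
ADD r6, r6, r0 → r6=25+20=45
STR r6, [44] → M[44]=45
halt.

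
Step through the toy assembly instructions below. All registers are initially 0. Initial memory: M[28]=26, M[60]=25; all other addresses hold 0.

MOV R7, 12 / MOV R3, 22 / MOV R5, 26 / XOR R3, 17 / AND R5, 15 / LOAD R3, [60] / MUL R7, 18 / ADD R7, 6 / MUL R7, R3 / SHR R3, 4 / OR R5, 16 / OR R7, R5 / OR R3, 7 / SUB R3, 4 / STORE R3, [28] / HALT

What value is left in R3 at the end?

3

after MOV R7, 12: R7=12
after MOV R3, 22: R3=22
after MOV R5, 26: R5=26
after XOR R3, 17: R3=22^17=7
after AND R5, 15: R5=26&15=10
after LOAD R3, [60]: R3=M[60]=25
after MUL R7, 18: R7=12*18=216
after ADD R7, 6: R7=216+6=222
after MUL R7, R3: R7=222*25=5550
after SHR R3, 4: R3=25>>4=1
after OR R5, 16: R5=10|16=26
after OR R7, R5: R7=5550|26=5566
after OR R3, 7: R3=1|7=7
after SUB R3, 4: R3=7-4=3
STORE R3, [28] → M[28]=3
halt.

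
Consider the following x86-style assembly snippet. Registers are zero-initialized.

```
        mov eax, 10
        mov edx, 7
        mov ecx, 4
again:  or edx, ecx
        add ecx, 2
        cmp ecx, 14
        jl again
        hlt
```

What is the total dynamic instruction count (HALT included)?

24

mov eax, 10 → eax=10
mov edx, 7 → edx=7
mov ecx, 4 → ecx=4
or edx, ecx → edx=7|4=7
add ecx, 2 → ecx=4+2=6
cmp ecx, 14  (cmp 6,14)
jl again: taken
or edx, ecx → edx=7|6=7
add ecx, 2 → ecx=6+2=8
cmp ecx, 14  (cmp 8,14)
jl again: taken
or edx, ecx → edx=7|8=15
add ecx, 2 → ecx=8+2=10
cmp ecx, 14  (cmp 10,14)
jl again: taken
or edx, ecx → edx=15|10=15
add ecx, 2 → ecx=10+2=12
cmp ecx, 14  (cmp 12,14)
jl again: taken
or edx, ecx → edx=15|12=15
add ecx, 2 → ecx=12+2=14
cmp ecx, 14  (cmp 14,14)
jl again: not taken
halt.
Total executed instructions: 24.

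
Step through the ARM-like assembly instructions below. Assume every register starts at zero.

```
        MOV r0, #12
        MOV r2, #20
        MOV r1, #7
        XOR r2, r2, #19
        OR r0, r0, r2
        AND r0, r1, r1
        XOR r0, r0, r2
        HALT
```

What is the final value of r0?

0

MOV r0, #12 → r0=12
MOV r2, #20 → r2=20
MOV r1, #7 → r1=7
XOR r2, r2, #19 → r2=20^19=7
OR r0, r0, r2 → r0=12|7=15
AND r0, r1, r1 → r0=7&7=7
XOR r0, r0, r2 → r0=7^7=0
halt.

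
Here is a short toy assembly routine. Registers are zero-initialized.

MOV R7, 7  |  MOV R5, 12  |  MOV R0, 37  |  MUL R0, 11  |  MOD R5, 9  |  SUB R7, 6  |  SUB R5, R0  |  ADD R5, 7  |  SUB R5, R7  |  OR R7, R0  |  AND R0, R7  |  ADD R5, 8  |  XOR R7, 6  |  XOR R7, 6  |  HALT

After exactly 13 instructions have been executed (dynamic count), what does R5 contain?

MOV R7, 7 → R7=7
MOV R5, 12 → R5=12
MOV R0, 37 → R0=37
MUL R0, 11 → R0=37*11=407
MOD R5, 9 → R5=12%9=3
SUB R7, 6 → R7=7-6=1
SUB R5, R0 → R5=3-407=-404
ADD R5, 7 → R5=(-404)+7=-397
SUB R5, R7 → R5=(-397)-1=-398
OR R7, R0 → R7=1|407=407
AND R0, R7 → R0=407&407=407
ADD R5, 8 → R5=(-398)+8=-390
XOR R7, 6 → R7=407^6=401
After step 13: R5 = -390.

-390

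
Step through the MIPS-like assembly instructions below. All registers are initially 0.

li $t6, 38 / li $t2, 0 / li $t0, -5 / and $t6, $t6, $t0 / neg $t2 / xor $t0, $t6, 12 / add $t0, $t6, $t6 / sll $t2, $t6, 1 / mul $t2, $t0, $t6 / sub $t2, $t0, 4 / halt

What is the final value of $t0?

li $t6, 38 → $t6=38
li $t2, 0 → $t2=0
li $t0, -5 → $t0=-5
and $t6, $t6, $t0 → $t6=38&(-5)=34
neg $t2 → $t2=-(0)=0
xor $t0, $t6, 12 → $t0=34^12=46
add $t0, $t6, $t6 → $t0=34+34=68
sll $t2, $t6, 1 → $t2=34<<1=68
mul $t2, $t0, $t6 → $t2=68*34=2312
sub $t2, $t0, 4 → $t2=68-4=64
halt.

68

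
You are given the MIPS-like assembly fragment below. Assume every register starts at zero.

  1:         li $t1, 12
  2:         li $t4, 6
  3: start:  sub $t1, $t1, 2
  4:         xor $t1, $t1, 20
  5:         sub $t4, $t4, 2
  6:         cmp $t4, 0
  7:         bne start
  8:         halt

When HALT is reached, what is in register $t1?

li $t1, 12 → $t1=12
li $t4, 6 → $t4=6
sub $t1, $t1, 2 → $t1=12-2=10
xor $t1, $t1, 20 → $t1=10^20=30
sub $t4, $t4, 2 → $t4=6-2=4
cmp $t4, 0  (cmp 4,0)
bne start: taken
sub $t1, $t1, 2 → $t1=30-2=28
xor $t1, $t1, 20 → $t1=28^20=8
sub $t4, $t4, 2 → $t4=4-2=2
cmp $t4, 0  (cmp 2,0)
bne start: taken
sub $t1, $t1, 2 → $t1=8-2=6
xor $t1, $t1, 20 → $t1=6^20=18
sub $t4, $t4, 2 → $t4=2-2=0
cmp $t4, 0  (cmp 0,0)
bne start: not taken
halt.

18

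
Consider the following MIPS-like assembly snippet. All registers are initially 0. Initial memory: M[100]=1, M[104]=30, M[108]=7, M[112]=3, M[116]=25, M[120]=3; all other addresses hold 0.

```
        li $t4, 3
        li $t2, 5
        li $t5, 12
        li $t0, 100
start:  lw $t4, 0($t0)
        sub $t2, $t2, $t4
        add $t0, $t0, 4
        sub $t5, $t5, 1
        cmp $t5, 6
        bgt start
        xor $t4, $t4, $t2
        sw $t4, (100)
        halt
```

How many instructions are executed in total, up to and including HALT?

$t4=3
$t2=5
$t5=12
$t0=100
$t4=M[100]=1
$t2=5-1=4
$t0=100+4=104
$t5=12-1=11
cmp $t5, 6  (cmp 11,6)
bgt start: taken
$t4=M[104]=30
$t2=4-30=-26
$t0=104+4=108
$t5=11-1=10
cmp $t5, 6  (cmp 10,6)
bgt start: taken
$t4=M[108]=7
$t2=(-26)-7=-33
$t0=108+4=112
$t5=10-1=9
cmp $t5, 6  (cmp 9,6)
bgt start: taken
$t4=M[112]=3
$t2=(-33)-3=-36
$t0=112+4=116
$t5=9-1=8
cmp $t5, 6  (cmp 8,6)
bgt start: taken
$t4=M[116]=25
$t2=(-36)-25=-61
$t0=116+4=120
$t5=8-1=7
cmp $t5, 6  (cmp 7,6)
bgt start: taken
$t4=M[120]=3
$t2=(-61)-3=-64
$t0=120+4=124
$t5=7-1=6
cmp $t5, 6  (cmp 6,6)
bgt start: not taken
$t4=3^(-64)=-61
sw $t4, (100) → M[100]=-61
halt.
Total executed instructions: 43.

43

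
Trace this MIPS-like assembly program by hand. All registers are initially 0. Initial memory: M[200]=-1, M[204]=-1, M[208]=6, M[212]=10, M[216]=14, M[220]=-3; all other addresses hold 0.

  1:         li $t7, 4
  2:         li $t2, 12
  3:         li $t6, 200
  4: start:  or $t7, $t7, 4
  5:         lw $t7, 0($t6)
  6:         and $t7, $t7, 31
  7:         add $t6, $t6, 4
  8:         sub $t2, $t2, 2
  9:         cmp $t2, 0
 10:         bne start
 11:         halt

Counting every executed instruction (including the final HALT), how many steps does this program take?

$t7=4
$t2=12
$t6=200
$t7=4|4=4
$t7=M[200]=-1
$t7=(-1)&31=31
$t6=200+4=204
$t2=12-2=10
cmp $t2, 0  (cmp 10,0)
bne start: taken
$t7=31|4=31
$t7=M[204]=-1
$t7=(-1)&31=31
$t6=204+4=208
$t2=10-2=8
cmp $t2, 0  (cmp 8,0)
bne start: taken
$t7=31|4=31
$t7=M[208]=6
$t7=6&31=6
$t6=208+4=212
$t2=8-2=6
cmp $t2, 0  (cmp 6,0)
bne start: taken
$t7=6|4=6
$t7=M[212]=10
$t7=10&31=10
$t6=212+4=216
$t2=6-2=4
cmp $t2, 0  (cmp 4,0)
bne start: taken
$t7=10|4=14
$t7=M[216]=14
$t7=14&31=14
$t6=216+4=220
$t2=4-2=2
cmp $t2, 0  (cmp 2,0)
bne start: taken
$t7=14|4=14
$t7=M[220]=-3
$t7=(-3)&31=29
$t6=220+4=224
$t2=2-2=0
cmp $t2, 0  (cmp 0,0)
bne start: not taken
halt.
Total executed instructions: 46.

46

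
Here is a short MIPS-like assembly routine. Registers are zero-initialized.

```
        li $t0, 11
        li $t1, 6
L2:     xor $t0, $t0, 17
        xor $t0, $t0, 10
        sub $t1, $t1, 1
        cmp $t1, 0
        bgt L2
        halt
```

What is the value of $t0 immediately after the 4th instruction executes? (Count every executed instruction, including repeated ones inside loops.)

li $t0, 11 → $t0=11
li $t1, 6 → $t1=6
xor $t0, $t0, 17 → $t0=11^17=26
xor $t0, $t0, 10 → $t0=26^10=16
After step 4: $t0 = 16.

16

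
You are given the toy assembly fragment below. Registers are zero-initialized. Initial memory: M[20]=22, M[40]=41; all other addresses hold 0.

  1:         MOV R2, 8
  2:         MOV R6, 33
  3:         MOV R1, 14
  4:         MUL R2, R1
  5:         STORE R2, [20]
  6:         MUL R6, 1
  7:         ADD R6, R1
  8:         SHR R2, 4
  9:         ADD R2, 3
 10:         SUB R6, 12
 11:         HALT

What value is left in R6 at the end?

35

MOV R2, 8 → R2=8
MOV R6, 33 → R6=33
MOV R1, 14 → R1=14
MUL R2, R1 → R2=8*14=112
STORE R2, [20] → M[20]=112
MUL R6, 1 → R6=33*1=33
ADD R6, R1 → R6=33+14=47
SHR R2, 4 → R2=112>>4=7
ADD R2, 3 → R2=7+3=10
SUB R6, 12 → R6=47-12=35
halt.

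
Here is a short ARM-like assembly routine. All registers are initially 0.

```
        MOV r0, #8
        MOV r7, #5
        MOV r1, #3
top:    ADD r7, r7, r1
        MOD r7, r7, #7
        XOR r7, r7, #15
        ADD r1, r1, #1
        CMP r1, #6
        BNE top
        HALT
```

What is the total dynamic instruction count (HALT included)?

after MOV r0, #8: r0=8
after MOV r7, #5: r7=5
after MOV r1, #3: r1=3
after ADD r7, r7, r1: r7=5+3=8
after MOD r7, r7, #7: r7=8%7=1
after XOR r7, r7, #15: r7=1^15=14
after ADD r1, r1, #1: r1=3+1=4
CMP r1, #6  (cmp 4,6)
BNE top: taken
after ADD r7, r7, r1: r7=14+4=18
after MOD r7, r7, #7: r7=18%7=4
after XOR r7, r7, #15: r7=4^15=11
after ADD r1, r1, #1: r1=4+1=5
CMP r1, #6  (cmp 5,6)
BNE top: taken
after ADD r7, r7, r1: r7=11+5=16
after MOD r7, r7, #7: r7=16%7=2
after XOR r7, r7, #15: r7=2^15=13
after ADD r1, r1, #1: r1=5+1=6
CMP r1, #6  (cmp 6,6)
BNE top: not taken
halt.
Total executed instructions: 22.

22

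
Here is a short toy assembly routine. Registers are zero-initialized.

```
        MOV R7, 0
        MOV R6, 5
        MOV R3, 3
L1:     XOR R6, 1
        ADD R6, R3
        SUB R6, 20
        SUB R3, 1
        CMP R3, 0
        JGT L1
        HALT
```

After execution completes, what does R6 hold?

MOV R7, 0 → R7=0
MOV R6, 5 → R6=5
MOV R3, 3 → R3=3
XOR R6, 1 → R6=5^1=4
ADD R6, R3 → R6=4+3=7
SUB R6, 20 → R6=7-20=-13
SUB R3, 1 → R3=3-1=2
CMP R3, 0  (cmp 2,0)
JGT L1: taken
XOR R6, 1 → R6=(-13)^1=-14
ADD R6, R3 → R6=(-14)+2=-12
SUB R6, 20 → R6=(-12)-20=-32
SUB R3, 1 → R3=2-1=1
CMP R3, 0  (cmp 1,0)
JGT L1: taken
XOR R6, 1 → R6=(-32)^1=-31
ADD R6, R3 → R6=(-31)+1=-30
SUB R6, 20 → R6=(-30)-20=-50
SUB R3, 1 → R3=1-1=0
CMP R3, 0  (cmp 0,0)
JGT L1: not taken
halt.

-50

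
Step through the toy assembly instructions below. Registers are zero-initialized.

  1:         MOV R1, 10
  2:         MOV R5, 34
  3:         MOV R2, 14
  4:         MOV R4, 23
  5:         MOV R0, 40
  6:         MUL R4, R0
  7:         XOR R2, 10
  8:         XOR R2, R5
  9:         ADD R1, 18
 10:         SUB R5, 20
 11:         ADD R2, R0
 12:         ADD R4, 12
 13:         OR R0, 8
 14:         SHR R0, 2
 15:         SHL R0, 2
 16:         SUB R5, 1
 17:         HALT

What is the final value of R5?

MOV R1, 10 → R1=10
MOV R5, 34 → R5=34
MOV R2, 14 → R2=14
MOV R4, 23 → R4=23
MOV R0, 40 → R0=40
MUL R4, R0 → R4=23*40=920
XOR R2, 10 → R2=14^10=4
XOR R2, R5 → R2=4^34=38
ADD R1, 18 → R1=10+18=28
SUB R5, 20 → R5=34-20=14
ADD R2, R0 → R2=38+40=78
ADD R4, 12 → R4=920+12=932
OR R0, 8 → R0=40|8=40
SHR R0, 2 → R0=40>>2=10
SHL R0, 2 → R0=10<<2=40
SUB R5, 1 → R5=14-1=13
halt.

13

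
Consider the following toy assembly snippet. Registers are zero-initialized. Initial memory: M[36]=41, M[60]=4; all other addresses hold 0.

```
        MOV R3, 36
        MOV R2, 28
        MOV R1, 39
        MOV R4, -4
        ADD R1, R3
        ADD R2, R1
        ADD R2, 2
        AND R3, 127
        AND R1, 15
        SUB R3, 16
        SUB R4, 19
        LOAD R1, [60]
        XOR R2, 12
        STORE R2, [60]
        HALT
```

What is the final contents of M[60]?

R3=36
R2=28
R1=39
R4=-4
R1=39+36=75
R2=28+75=103
R2=103+2=105
R3=36&127=36
R1=75&15=11
R3=36-16=20
R4=(-4)-19=-23
R1=M[60]=4
R2=105^12=101
STORE R2, [60] → M[60]=101
halt.

101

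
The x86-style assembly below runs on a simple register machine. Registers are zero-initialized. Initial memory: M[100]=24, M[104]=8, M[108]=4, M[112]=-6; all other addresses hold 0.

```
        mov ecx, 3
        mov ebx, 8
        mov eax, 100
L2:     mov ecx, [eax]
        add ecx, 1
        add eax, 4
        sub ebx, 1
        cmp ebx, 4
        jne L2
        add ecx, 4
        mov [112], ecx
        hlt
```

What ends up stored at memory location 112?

after mov ecx, 3: ecx=3
after mov ebx, 8: ebx=8
after mov eax, 100: eax=100
after mov ecx, [eax]: ecx=M[100]=24
after add ecx, 1: ecx=24+1=25
after add eax, 4: eax=100+4=104
after sub ebx, 1: ebx=8-1=7
cmp ebx, 4  (cmp 7,4)
jne L2: taken
after mov ecx, [eax]: ecx=M[104]=8
after add ecx, 1: ecx=8+1=9
after add eax, 4: eax=104+4=108
after sub ebx, 1: ebx=7-1=6
cmp ebx, 4  (cmp 6,4)
jne L2: taken
after mov ecx, [eax]: ecx=M[108]=4
after add ecx, 1: ecx=4+1=5
after add eax, 4: eax=108+4=112
after sub ebx, 1: ebx=6-1=5
cmp ebx, 4  (cmp 5,4)
jne L2: taken
after mov ecx, [eax]: ecx=M[112]=-6
after add ecx, 1: ecx=(-6)+1=-5
after add eax, 4: eax=112+4=116
after sub ebx, 1: ebx=5-1=4
cmp ebx, 4  (cmp 4,4)
jne L2: not taken
after add ecx, 4: ecx=(-5)+4=-1
mov [112], ecx → M[112]=-1
halt.

-1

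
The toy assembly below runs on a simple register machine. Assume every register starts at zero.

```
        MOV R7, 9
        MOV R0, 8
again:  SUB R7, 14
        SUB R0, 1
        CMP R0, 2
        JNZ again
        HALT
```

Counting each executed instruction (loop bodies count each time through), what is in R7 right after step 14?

R7=9
R0=8
R7=9-14=-5
R0=8-1=7
CMP R0, 2  (cmp 7,2)
JNZ again: taken
R7=(-5)-14=-19
R0=7-1=6
CMP R0, 2  (cmp 6,2)
JNZ again: taken
R7=(-19)-14=-33
R0=6-1=5
CMP R0, 2  (cmp 5,2)
JNZ again: taken
After step 14: R7 = -33.

-33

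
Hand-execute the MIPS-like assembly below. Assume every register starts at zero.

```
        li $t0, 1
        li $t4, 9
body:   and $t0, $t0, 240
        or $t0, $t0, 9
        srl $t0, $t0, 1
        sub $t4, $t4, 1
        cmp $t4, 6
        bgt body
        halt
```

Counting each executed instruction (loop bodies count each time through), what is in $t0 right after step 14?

4

after li $t0, 1: $t0=1
after li $t4, 9: $t4=9
after and $t0, $t0, 240: $t0=1&240=0
after or $t0, $t0, 9: $t0=0|9=9
after srl $t0, $t0, 1: $t0=9>>1=4
after sub $t4, $t4, 1: $t4=9-1=8
cmp $t4, 6  (cmp 8,6)
bgt body: taken
after and $t0, $t0, 240: $t0=4&240=0
after or $t0, $t0, 9: $t0=0|9=9
after srl $t0, $t0, 1: $t0=9>>1=4
after sub $t4, $t4, 1: $t4=8-1=7
cmp $t4, 6  (cmp 7,6)
bgt body: taken
After step 14: $t0 = 4.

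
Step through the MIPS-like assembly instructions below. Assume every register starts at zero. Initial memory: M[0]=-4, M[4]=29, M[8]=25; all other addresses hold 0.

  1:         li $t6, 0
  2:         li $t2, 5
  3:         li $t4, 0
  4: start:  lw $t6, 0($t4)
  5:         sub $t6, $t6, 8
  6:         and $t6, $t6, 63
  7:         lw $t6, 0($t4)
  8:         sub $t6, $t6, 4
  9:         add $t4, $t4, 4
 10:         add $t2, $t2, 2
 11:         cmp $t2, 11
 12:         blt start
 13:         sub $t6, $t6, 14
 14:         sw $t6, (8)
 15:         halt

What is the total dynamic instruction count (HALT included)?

after li $t6, 0: $t6=0
after li $t2, 5: $t2=5
after li $t4, 0: $t4=0
after lw $t6, 0($t4): $t6=M[0]=-4
after sub $t6, $t6, 8: $t6=(-4)-8=-12
after and $t6, $t6, 63: $t6=(-12)&63=52
after lw $t6, 0($t4): $t6=M[0]=-4
after sub $t6, $t6, 4: $t6=(-4)-4=-8
after add $t4, $t4, 4: $t4=0+4=4
after add $t2, $t2, 2: $t2=5+2=7
cmp $t2, 11  (cmp 7,11)
blt start: taken
after lw $t6, 0($t4): $t6=M[4]=29
after sub $t6, $t6, 8: $t6=29-8=21
after and $t6, $t6, 63: $t6=21&63=21
after lw $t6, 0($t4): $t6=M[4]=29
after sub $t6, $t6, 4: $t6=29-4=25
after add $t4, $t4, 4: $t4=4+4=8
after add $t2, $t2, 2: $t2=7+2=9
cmp $t2, 11  (cmp 9,11)
blt start: taken
after lw $t6, 0($t4): $t6=M[8]=25
after sub $t6, $t6, 8: $t6=25-8=17
after and $t6, $t6, 63: $t6=17&63=17
after lw $t6, 0($t4): $t6=M[8]=25
after sub $t6, $t6, 4: $t6=25-4=21
after add $t4, $t4, 4: $t4=8+4=12
after add $t2, $t2, 2: $t2=9+2=11
cmp $t2, 11  (cmp 11,11)
blt start: not taken
after sub $t6, $t6, 14: $t6=21-14=7
sw $t6, (8) → M[8]=7
halt.
Total executed instructions: 33.

33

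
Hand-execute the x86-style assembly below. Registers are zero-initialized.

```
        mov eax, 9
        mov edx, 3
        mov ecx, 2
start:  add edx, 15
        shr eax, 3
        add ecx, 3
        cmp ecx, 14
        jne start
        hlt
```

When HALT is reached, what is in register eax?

eax=9
edx=3
ecx=2
edx=3+15=18
eax=9>>3=1
ecx=2+3=5
cmp ecx, 14  (cmp 5,14)
jne start: taken
edx=18+15=33
eax=1>>3=0
ecx=5+3=8
cmp ecx, 14  (cmp 8,14)
jne start: taken
edx=33+15=48
eax=0>>3=0
ecx=8+3=11
cmp ecx, 14  (cmp 11,14)
jne start: taken
edx=48+15=63
eax=0>>3=0
ecx=11+3=14
cmp ecx, 14  (cmp 14,14)
jne start: not taken
halt.

0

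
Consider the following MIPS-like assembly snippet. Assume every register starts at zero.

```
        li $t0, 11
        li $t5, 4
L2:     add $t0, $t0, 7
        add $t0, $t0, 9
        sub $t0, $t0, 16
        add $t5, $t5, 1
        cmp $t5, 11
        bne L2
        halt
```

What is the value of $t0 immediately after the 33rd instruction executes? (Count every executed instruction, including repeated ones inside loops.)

$t0=11
$t5=4
$t0=11+7=18
$t0=18+9=27
$t0=27-16=11
$t5=4+1=5
cmp $t5, 11  (cmp 5,11)
bne L2: taken
$t0=11+7=18
$t0=18+9=27
$t0=27-16=11
$t5=5+1=6
cmp $t5, 11  (cmp 6,11)
bne L2: taken
$t0=11+7=18
$t0=18+9=27
$t0=27-16=11
$t5=6+1=7
cmp $t5, 11  (cmp 7,11)
bne L2: taken
$t0=11+7=18
$t0=18+9=27
$t0=27-16=11
$t5=7+1=8
cmp $t5, 11  (cmp 8,11)
bne L2: taken
$t0=11+7=18
$t0=18+9=27
$t0=27-16=11
$t5=8+1=9
cmp $t5, 11  (cmp 9,11)
bne L2: taken
$t0=11+7=18
After step 33: $t0 = 18.

18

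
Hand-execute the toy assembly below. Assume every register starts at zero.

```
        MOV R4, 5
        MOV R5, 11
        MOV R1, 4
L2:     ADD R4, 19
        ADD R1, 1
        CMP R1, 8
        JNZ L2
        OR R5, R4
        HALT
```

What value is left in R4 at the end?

81

after MOV R4, 5: R4=5
after MOV R5, 11: R5=11
after MOV R1, 4: R1=4
after ADD R4, 19: R4=5+19=24
after ADD R1, 1: R1=4+1=5
CMP R1, 8  (cmp 5,8)
JNZ L2: taken
after ADD R4, 19: R4=24+19=43
after ADD R1, 1: R1=5+1=6
CMP R1, 8  (cmp 6,8)
JNZ L2: taken
after ADD R4, 19: R4=43+19=62
after ADD R1, 1: R1=6+1=7
CMP R1, 8  (cmp 7,8)
JNZ L2: taken
after ADD R4, 19: R4=62+19=81
after ADD R1, 1: R1=7+1=8
CMP R1, 8  (cmp 8,8)
JNZ L2: not taken
after OR R5, R4: R5=11|81=91
halt.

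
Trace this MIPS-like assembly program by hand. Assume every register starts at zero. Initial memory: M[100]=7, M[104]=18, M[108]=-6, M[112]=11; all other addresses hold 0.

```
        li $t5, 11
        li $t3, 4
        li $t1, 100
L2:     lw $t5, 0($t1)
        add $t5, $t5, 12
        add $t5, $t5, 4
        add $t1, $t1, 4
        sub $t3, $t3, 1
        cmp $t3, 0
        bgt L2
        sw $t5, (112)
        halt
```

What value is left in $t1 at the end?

116

li $t5, 11 → $t5=11
li $t3, 4 → $t3=4
li $t1, 100 → $t1=100
lw $t5, 0($t1) → $t5=M[100]=7
add $t5, $t5, 12 → $t5=7+12=19
add $t5, $t5, 4 → $t5=19+4=23
add $t1, $t1, 4 → $t1=100+4=104
sub $t3, $t3, 1 → $t3=4-1=3
cmp $t3, 0  (cmp 3,0)
bgt L2: taken
lw $t5, 0($t1) → $t5=M[104]=18
add $t5, $t5, 12 → $t5=18+12=30
add $t5, $t5, 4 → $t5=30+4=34
add $t1, $t1, 4 → $t1=104+4=108
sub $t3, $t3, 1 → $t3=3-1=2
cmp $t3, 0  (cmp 2,0)
bgt L2: taken
lw $t5, 0($t1) → $t5=M[108]=-6
add $t5, $t5, 12 → $t5=(-6)+12=6
add $t5, $t5, 4 → $t5=6+4=10
add $t1, $t1, 4 → $t1=108+4=112
sub $t3, $t3, 1 → $t3=2-1=1
cmp $t3, 0  (cmp 1,0)
bgt L2: taken
lw $t5, 0($t1) → $t5=M[112]=11
add $t5, $t5, 12 → $t5=11+12=23
add $t5, $t5, 4 → $t5=23+4=27
add $t1, $t1, 4 → $t1=112+4=116
sub $t3, $t3, 1 → $t3=1-1=0
cmp $t3, 0  (cmp 0,0)
bgt L2: not taken
sw $t5, (112) → M[112]=27
halt.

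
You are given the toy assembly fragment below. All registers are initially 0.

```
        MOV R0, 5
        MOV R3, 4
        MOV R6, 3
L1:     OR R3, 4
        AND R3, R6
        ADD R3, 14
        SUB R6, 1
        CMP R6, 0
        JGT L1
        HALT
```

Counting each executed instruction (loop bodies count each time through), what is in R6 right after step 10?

MOV R0, 5 → R0=5
MOV R3, 4 → R3=4
MOV R6, 3 → R6=3
OR R3, 4 → R3=4|4=4
AND R3, R6 → R3=4&3=0
ADD R3, 14 → R3=0+14=14
SUB R6, 1 → R6=3-1=2
CMP R6, 0  (cmp 2,0)
JGT L1: taken
OR R3, 4 → R3=14|4=14
After step 10: R6 = 2.

2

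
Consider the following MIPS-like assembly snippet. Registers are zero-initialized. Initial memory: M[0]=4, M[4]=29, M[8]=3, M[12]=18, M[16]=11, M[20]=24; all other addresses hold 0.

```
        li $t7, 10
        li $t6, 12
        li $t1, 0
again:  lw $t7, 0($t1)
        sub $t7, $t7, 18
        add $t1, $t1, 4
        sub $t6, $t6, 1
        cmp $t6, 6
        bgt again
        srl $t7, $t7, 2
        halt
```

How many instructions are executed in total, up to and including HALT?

41

li $t7, 10 → $t7=10
li $t6, 12 → $t6=12
li $t1, 0 → $t1=0
lw $t7, 0($t1) → $t7=M[0]=4
sub $t7, $t7, 18 → $t7=4-18=-14
add $t1, $t1, 4 → $t1=0+4=4
sub $t6, $t6, 1 → $t6=12-1=11
cmp $t6, 6  (cmp 11,6)
bgt again: taken
lw $t7, 0($t1) → $t7=M[4]=29
sub $t7, $t7, 18 → $t7=29-18=11
add $t1, $t1, 4 → $t1=4+4=8
sub $t6, $t6, 1 → $t6=11-1=10
cmp $t6, 6  (cmp 10,6)
bgt again: taken
lw $t7, 0($t1) → $t7=M[8]=3
sub $t7, $t7, 18 → $t7=3-18=-15
add $t1, $t1, 4 → $t1=8+4=12
sub $t6, $t6, 1 → $t6=10-1=9
cmp $t6, 6  (cmp 9,6)
bgt again: taken
lw $t7, 0($t1) → $t7=M[12]=18
sub $t7, $t7, 18 → $t7=18-18=0
add $t1, $t1, 4 → $t1=12+4=16
sub $t6, $t6, 1 → $t6=9-1=8
cmp $t6, 6  (cmp 8,6)
bgt again: taken
lw $t7, 0($t1) → $t7=M[16]=11
sub $t7, $t7, 18 → $t7=11-18=-7
add $t1, $t1, 4 → $t1=16+4=20
sub $t6, $t6, 1 → $t6=8-1=7
cmp $t6, 6  (cmp 7,6)
bgt again: taken
lw $t7, 0($t1) → $t7=M[20]=24
sub $t7, $t7, 18 → $t7=24-18=6
add $t1, $t1, 4 → $t1=20+4=24
sub $t6, $t6, 1 → $t6=7-1=6
cmp $t6, 6  (cmp 6,6)
bgt again: not taken
srl $t7, $t7, 2 → $t7=6>>2=1
halt.
Total executed instructions: 41.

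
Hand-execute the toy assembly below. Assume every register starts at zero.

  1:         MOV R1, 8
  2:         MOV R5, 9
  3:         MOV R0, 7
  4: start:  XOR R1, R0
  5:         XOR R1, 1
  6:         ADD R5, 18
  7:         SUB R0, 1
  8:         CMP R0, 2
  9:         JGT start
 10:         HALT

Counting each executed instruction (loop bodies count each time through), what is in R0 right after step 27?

3

R1=8
R5=9
R0=7
R1=8^7=15
R1=15^1=14
R5=9+18=27
R0=7-1=6
CMP R0, 2  (cmp 6,2)
JGT start: taken
R1=14^6=8
R1=8^1=9
R5=27+18=45
R0=6-1=5
CMP R0, 2  (cmp 5,2)
JGT start: taken
R1=9^5=12
R1=12^1=13
R5=45+18=63
R0=5-1=4
CMP R0, 2  (cmp 4,2)
JGT start: taken
R1=13^4=9
R1=9^1=8
R5=63+18=81
R0=4-1=3
CMP R0, 2  (cmp 3,2)
JGT start: taken
After step 27: R0 = 3.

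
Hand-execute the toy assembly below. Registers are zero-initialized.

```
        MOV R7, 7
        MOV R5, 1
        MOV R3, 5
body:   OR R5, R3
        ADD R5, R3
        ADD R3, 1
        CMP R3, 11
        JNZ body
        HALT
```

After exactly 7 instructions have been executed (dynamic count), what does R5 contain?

R7=7
R5=1
R3=5
R5=1|5=5
R5=5+5=10
R3=5+1=6
CMP R3, 11  (cmp 6,11)
After step 7: R5 = 10.

10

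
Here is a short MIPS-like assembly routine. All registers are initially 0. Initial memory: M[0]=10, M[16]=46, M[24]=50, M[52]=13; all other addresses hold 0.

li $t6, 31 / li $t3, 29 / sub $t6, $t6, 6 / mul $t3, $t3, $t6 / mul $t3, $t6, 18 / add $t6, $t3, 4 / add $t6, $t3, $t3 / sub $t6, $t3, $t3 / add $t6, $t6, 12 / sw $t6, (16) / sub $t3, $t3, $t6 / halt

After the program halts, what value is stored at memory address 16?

12

$t6=31
$t3=29
$t6=31-6=25
$t3=29*25=725
$t3=25*18=450
$t6=450+4=454
$t6=450+450=900
$t6=450-450=0
$t6=0+12=12
sw $t6, (16) → M[16]=12
$t3=450-12=438
halt.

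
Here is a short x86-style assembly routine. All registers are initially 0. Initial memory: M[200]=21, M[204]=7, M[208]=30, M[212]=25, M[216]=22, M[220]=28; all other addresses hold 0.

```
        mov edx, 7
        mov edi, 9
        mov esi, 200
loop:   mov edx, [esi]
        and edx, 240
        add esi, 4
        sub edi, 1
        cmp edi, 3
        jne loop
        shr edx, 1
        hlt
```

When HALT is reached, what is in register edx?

edx=7
edi=9
esi=200
edx=M[200]=21
edx=21&240=16
esi=200+4=204
edi=9-1=8
cmp edi, 3  (cmp 8,3)
jne loop: taken
edx=M[204]=7
edx=7&240=0
esi=204+4=208
edi=8-1=7
cmp edi, 3  (cmp 7,3)
jne loop: taken
edx=M[208]=30
edx=30&240=16
esi=208+4=212
edi=7-1=6
cmp edi, 3  (cmp 6,3)
jne loop: taken
edx=M[212]=25
edx=25&240=16
esi=212+4=216
edi=6-1=5
cmp edi, 3  (cmp 5,3)
jne loop: taken
edx=M[216]=22
edx=22&240=16
esi=216+4=220
edi=5-1=4
cmp edi, 3  (cmp 4,3)
jne loop: taken
edx=M[220]=28
edx=28&240=16
esi=220+4=224
edi=4-1=3
cmp edi, 3  (cmp 3,3)
jne loop: not taken
edx=16>>1=8
halt.

8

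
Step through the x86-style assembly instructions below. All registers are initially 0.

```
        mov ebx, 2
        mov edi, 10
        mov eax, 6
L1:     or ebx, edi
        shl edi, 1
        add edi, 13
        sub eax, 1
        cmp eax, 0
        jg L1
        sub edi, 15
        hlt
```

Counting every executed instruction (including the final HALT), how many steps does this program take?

41

mov ebx, 2 → ebx=2
mov edi, 10 → edi=10
mov eax, 6 → eax=6
or ebx, edi → ebx=2|10=10
shl edi, 1 → edi=10<<1=20
add edi, 13 → edi=20+13=33
sub eax, 1 → eax=6-1=5
cmp eax, 0  (cmp 5,0)
jg L1: taken
or ebx, edi → ebx=10|33=43
shl edi, 1 → edi=33<<1=66
add edi, 13 → edi=66+13=79
sub eax, 1 → eax=5-1=4
cmp eax, 0  (cmp 4,0)
jg L1: taken
or ebx, edi → ebx=43|79=111
shl edi, 1 → edi=79<<1=158
add edi, 13 → edi=158+13=171
sub eax, 1 → eax=4-1=3
cmp eax, 0  (cmp 3,0)
jg L1: taken
or ebx, edi → ebx=111|171=239
shl edi, 1 → edi=171<<1=342
add edi, 13 → edi=342+13=355
sub eax, 1 → eax=3-1=2
cmp eax, 0  (cmp 2,0)
jg L1: taken
or ebx, edi → ebx=239|355=495
shl edi, 1 → edi=355<<1=710
add edi, 13 → edi=710+13=723
sub eax, 1 → eax=2-1=1
cmp eax, 0  (cmp 1,0)
jg L1: taken
or ebx, edi → ebx=495|723=1023
shl edi, 1 → edi=723<<1=1446
add edi, 13 → edi=1446+13=1459
sub eax, 1 → eax=1-1=0
cmp eax, 0  (cmp 0,0)
jg L1: not taken
sub edi, 15 → edi=1459-15=1444
halt.
Total executed instructions: 41.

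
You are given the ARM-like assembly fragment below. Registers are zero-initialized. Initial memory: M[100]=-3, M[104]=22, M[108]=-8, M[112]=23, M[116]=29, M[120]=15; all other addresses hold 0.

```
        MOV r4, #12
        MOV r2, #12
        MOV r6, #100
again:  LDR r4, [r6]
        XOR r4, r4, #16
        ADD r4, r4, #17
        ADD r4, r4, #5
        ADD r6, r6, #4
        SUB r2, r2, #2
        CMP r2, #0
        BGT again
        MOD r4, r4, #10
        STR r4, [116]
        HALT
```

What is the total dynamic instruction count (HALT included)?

r4=12
r2=12
r6=100
r4=M[100]=-3
r4=(-3)^16=-19
r4=(-19)+17=-2
r4=(-2)+5=3
r6=100+4=104
r2=12-2=10
CMP r2, #0  (cmp 10,0)
BGT again: taken
r4=M[104]=22
r4=22^16=6
r4=6+17=23
r4=23+5=28
r6=104+4=108
r2=10-2=8
CMP r2, #0  (cmp 8,0)
BGT again: taken
r4=M[108]=-8
r4=(-8)^16=-24
r4=(-24)+17=-7
r4=(-7)+5=-2
r6=108+4=112
r2=8-2=6
CMP r2, #0  (cmp 6,0)
BGT again: taken
r4=M[112]=23
r4=23^16=7
r4=7+17=24
r4=24+5=29
r6=112+4=116
r2=6-2=4
CMP r2, #0  (cmp 4,0)
BGT again: taken
r4=M[116]=29
r4=29^16=13
r4=13+17=30
r4=30+5=35
r6=116+4=120
r2=4-2=2
CMP r2, #0  (cmp 2,0)
BGT again: taken
r4=M[120]=15
r4=15^16=31
r4=31+17=48
r4=48+5=53
r6=120+4=124
r2=2-2=0
CMP r2, #0  (cmp 0,0)
BGT again: not taken
r4=53%10=3
STR r4, [116] → M[116]=3
halt.
Total executed instructions: 54.

54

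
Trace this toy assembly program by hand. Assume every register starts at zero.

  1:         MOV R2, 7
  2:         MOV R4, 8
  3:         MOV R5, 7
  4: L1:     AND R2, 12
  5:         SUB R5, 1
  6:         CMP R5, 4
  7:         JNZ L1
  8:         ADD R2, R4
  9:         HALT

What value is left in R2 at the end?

12

MOV R2, 7 → R2=7
MOV R4, 8 → R4=8
MOV R5, 7 → R5=7
AND R2, 12 → R2=7&12=4
SUB R5, 1 → R5=7-1=6
CMP R5, 4  (cmp 6,4)
JNZ L1: taken
AND R2, 12 → R2=4&12=4
SUB R5, 1 → R5=6-1=5
CMP R5, 4  (cmp 5,4)
JNZ L1: taken
AND R2, 12 → R2=4&12=4
SUB R5, 1 → R5=5-1=4
CMP R5, 4  (cmp 4,4)
JNZ L1: not taken
ADD R2, R4 → R2=4+8=12
halt.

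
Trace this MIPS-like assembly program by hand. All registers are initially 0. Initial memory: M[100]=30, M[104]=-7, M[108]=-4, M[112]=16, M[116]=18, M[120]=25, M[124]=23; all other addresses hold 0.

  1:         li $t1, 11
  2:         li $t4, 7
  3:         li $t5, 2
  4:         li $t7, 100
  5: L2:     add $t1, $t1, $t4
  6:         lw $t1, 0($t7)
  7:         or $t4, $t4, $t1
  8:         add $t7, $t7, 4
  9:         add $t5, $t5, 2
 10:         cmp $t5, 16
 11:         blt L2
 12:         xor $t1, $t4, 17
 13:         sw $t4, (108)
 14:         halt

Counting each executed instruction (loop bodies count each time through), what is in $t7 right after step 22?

112

$t1=11
$t4=7
$t5=2
$t7=100
$t1=11+7=18
$t1=M[100]=30
$t4=7|30=31
$t7=100+4=104
$t5=2+2=4
cmp $t5, 16  (cmp 4,16)
blt L2: taken
$t1=30+31=61
$t1=M[104]=-7
$t4=31|(-7)=-1
$t7=104+4=108
$t5=4+2=6
cmp $t5, 16  (cmp 6,16)
blt L2: taken
$t1=(-7)+(-1)=-8
$t1=M[108]=-4
$t4=(-1)|(-4)=-1
$t7=108+4=112
After step 22: $t7 = 112.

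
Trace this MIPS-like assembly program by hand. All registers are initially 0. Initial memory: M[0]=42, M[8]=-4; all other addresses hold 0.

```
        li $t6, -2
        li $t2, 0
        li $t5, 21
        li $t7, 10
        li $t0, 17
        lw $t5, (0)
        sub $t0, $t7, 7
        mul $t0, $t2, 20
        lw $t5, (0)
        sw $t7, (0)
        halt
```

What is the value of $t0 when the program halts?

0

li $t6, -2 → $t6=-2
li $t2, 0 → $t2=0
li $t5, 21 → $t5=21
li $t7, 10 → $t7=10
li $t0, 17 → $t0=17
lw $t5, (0) → $t5=M[0]=42
sub $t0, $t7, 7 → $t0=10-7=3
mul $t0, $t2, 20 → $t0=0*20=0
lw $t5, (0) → $t5=M[0]=42
sw $t7, (0) → M[0]=10
halt.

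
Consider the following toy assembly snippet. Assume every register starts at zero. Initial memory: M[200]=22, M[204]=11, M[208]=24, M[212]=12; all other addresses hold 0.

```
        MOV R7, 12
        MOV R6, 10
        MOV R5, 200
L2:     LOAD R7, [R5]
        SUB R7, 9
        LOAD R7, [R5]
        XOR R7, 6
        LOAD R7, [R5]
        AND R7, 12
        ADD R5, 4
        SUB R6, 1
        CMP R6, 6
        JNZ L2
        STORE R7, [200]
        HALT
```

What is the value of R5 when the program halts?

R7=12
R6=10
R5=200
R7=M[200]=22
R7=22-9=13
R7=M[200]=22
R7=22^6=16
R7=M[200]=22
R7=22&12=4
R5=200+4=204
R6=10-1=9
CMP R6, 6  (cmp 9,6)
JNZ L2: taken
R7=M[204]=11
R7=11-9=2
R7=M[204]=11
R7=11^6=13
R7=M[204]=11
R7=11&12=8
R5=204+4=208
R6=9-1=8
CMP R6, 6  (cmp 8,6)
JNZ L2: taken
R7=M[208]=24
R7=24-9=15
R7=M[208]=24
R7=24^6=30
R7=M[208]=24
R7=24&12=8
R5=208+4=212
R6=8-1=7
CMP R6, 6  (cmp 7,6)
JNZ L2: taken
R7=M[212]=12
R7=12-9=3
R7=M[212]=12
R7=12^6=10
R7=M[212]=12
R7=12&12=12
R5=212+4=216
R6=7-1=6
CMP R6, 6  (cmp 6,6)
JNZ L2: not taken
STORE R7, [200] → M[200]=12
halt.

216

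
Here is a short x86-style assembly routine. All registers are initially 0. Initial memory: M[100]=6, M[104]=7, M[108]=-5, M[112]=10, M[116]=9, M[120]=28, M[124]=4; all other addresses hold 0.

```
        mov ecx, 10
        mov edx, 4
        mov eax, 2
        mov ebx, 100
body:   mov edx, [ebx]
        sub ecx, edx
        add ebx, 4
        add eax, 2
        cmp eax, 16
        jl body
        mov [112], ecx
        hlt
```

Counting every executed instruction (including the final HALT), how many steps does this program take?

mov ecx, 10 → ecx=10
mov edx, 4 → edx=4
mov eax, 2 → eax=2
mov ebx, 100 → ebx=100
mov edx, [ebx] → edx=M[100]=6
sub ecx, edx → ecx=10-6=4
add ebx, 4 → ebx=100+4=104
add eax, 2 → eax=2+2=4
cmp eax, 16  (cmp 4,16)
jl body: taken
mov edx, [ebx] → edx=M[104]=7
sub ecx, edx → ecx=4-7=-3
add ebx, 4 → ebx=104+4=108
add eax, 2 → eax=4+2=6
cmp eax, 16  (cmp 6,16)
jl body: taken
mov edx, [ebx] → edx=M[108]=-5
sub ecx, edx → ecx=(-3)-(-5)=2
add ebx, 4 → ebx=108+4=112
add eax, 2 → eax=6+2=8
cmp eax, 16  (cmp 8,16)
jl body: taken
mov edx, [ebx] → edx=M[112]=10
sub ecx, edx → ecx=2-10=-8
add ebx, 4 → ebx=112+4=116
add eax, 2 → eax=8+2=10
cmp eax, 16  (cmp 10,16)
jl body: taken
mov edx, [ebx] → edx=M[116]=9
sub ecx, edx → ecx=(-8)-9=-17
add ebx, 4 → ebx=116+4=120
add eax, 2 → eax=10+2=12
cmp eax, 16  (cmp 12,16)
jl body: taken
mov edx, [ebx] → edx=M[120]=28
sub ecx, edx → ecx=(-17)-28=-45
add ebx, 4 → ebx=120+4=124
add eax, 2 → eax=12+2=14
cmp eax, 16  (cmp 14,16)
jl body: taken
mov edx, [ebx] → edx=M[124]=4
sub ecx, edx → ecx=(-45)-4=-49
add ebx, 4 → ebx=124+4=128
add eax, 2 → eax=14+2=16
cmp eax, 16  (cmp 16,16)
jl body: not taken
mov [112], ecx → M[112]=-49
halt.
Total executed instructions: 48.

48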